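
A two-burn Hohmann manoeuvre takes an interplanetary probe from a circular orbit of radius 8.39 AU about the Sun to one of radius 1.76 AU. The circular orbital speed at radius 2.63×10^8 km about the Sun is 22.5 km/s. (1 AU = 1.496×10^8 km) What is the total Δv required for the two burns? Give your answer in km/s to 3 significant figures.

Δv = 10.7 km/s

From the circular-orbit relation v² = μ/r at r = 2.63×10^8 km: μ = v²r = (22.5)² × 2.63×10^8 = 1.33144×10^11 km³/s².
In km: r₁ = 8.39 × 1.496×10^8 = 1.255144×10^9 km; r₂ = 1.76 × 1.496×10^8 = 2.63296×10^8 km.
Semi-major axis of the transfer orbit: a_t = (1.255144×10^9 + 2.63296×10^8)/2 = 7.5922×10^8 km.
At r₁ the circular-orbit speed is v₁ = √(μ/r₁) = 10.299 km/s.
Transfer-orbit speed at r₁ (vis-viva): v_a = √[μ(2/r₁ − 1/a_t)] = 6.0653 km/s.
First burn Δv₁ = |v_a − v₁| = 4.234 km/s.
Circular speed at r₂: v₂ = √(μ/r₂) = 22.4873 km/s.
Transfer-orbit speed at r₂: v_p = √[μ(2/r₂ − 1/a_t)] = 28.9135 km/s.
Second burn Δv₂ = |v₂ − v_p| = 6.426 km/s.
Total Δv = Δv₁ + Δv₂ = 10.66 km/s.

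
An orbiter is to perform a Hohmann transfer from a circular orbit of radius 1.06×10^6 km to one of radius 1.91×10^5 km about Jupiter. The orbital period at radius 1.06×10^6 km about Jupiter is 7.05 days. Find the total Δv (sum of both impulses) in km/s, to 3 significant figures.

From Kepler's third law T² = 4π²r³/μ at r = 1.06×10^6 km, T = 7.05 days = 7.05 × 86400 s = 6.0912×10^5 s: μ = 4π²r³/T² = 1.26728×10^8 km³/s².
Semi-major axis of the transfer orbit: a_t = (1.060×10^6 + 1.910×10^5)/2 = 6.255×10^5 km.
Circular speed at r₁: v₁ = √(μ/r₁) = √(1.26728×10^8/1.060×10^6) = 10.934 km/s.
Transfer-orbit speed at r₁ (vis-viva equation): v_a = √[μ(2/r₁ − 1/a_t)] = 6.0421 km/s.
First burn Δv₁ = |v_a − v₁| = 4.892 km/s.
At r₂, v₂ = √(μ/r₂) = 25.758 km/s.
Transfer-orbit speed at r₂: v_p = √[μ(2/r₂ − 1/a_t)] = 33.532 km/s.
Second burn Δv₂ = |v₂ − v_p| = 7.774 km/s.
Δv = Δv₁ + Δv₂ = 4.892 + 7.774 = 12.67 km/s.

Δv = 12.7 km/s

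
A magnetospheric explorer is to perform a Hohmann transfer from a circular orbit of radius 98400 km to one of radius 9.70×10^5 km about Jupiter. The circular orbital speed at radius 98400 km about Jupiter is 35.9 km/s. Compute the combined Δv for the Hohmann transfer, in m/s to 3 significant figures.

Δv = 19000 m/s

From the circular-orbit relation v² = μ/r at r = 98400 km: μ = v²r = (35.9)² × 98400 = 1.26819×10^8 km³/s².
Semi-major axis of the transfer orbit: a_t = (98400 + 9.700×10^5)/2 = 5.342×10^5 km.
At r₁ the circular-orbit speed is v₁ = √(μ/r₁) = 35.900 km/s.
Transfer-orbit speed at r₁ (vis-viva): v_p = √[μ(2/r₁ − 1/a_t)] = 48.376 km/s.
First burn Δv₁ = |v_p − v₁| = 12.476 km/s.
At r₂, v₂ = √(μ/r₂) = 11.4342 km/s.
Transfer-orbit speed at r₂: v_a = √[μ(2/r₂ − 1/a_t)] = 4.90740 km/s.
Second burn Δv₂ = |v₂ − v_a| = 6.5268 km/s.
Total Δv = Δv₁ + Δv₂ = 19.00 km/s.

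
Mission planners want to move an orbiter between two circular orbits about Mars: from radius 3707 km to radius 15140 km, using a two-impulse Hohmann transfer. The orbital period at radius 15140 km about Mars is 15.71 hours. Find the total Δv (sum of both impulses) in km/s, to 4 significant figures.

From Kepler's third law T² = 4π²r³/μ at r = 15140 km, T = 15.71 hours = 15.71 × 3600 s = 56556 s: μ = 4π²r³/T² = 42833.1 km³/s².
Semi-major axis of the transfer orbit: a_t = (3707 + 15140)/2 = 9423.5 km.
At r₁ the circular-orbit speed is v₁ = √(μ/r₁) = 3.399216 km/s.
On the transfer ellipse at r₁, vis-viva gives v_p = √[μ(2/r₁ − 1/a_t)] = 4.308594 km/s.
First burn Δv₁ = |v_p − v₁| = 0.90938 km/s.
At r₂, v₂ = √(μ/r₂) = 1.68200 km/s.
Transfer-orbit speed at r₂: v_a = √[μ(2/r₂ − 1/a_t)] = 1.05495 km/s.
Second burn Δv₂ = |v₂ − v_a| = 0.62705 km/s.
Total Δv = Δv₁ + Δv₂ = 1.536 km/s.

Δv = 1.536 km/s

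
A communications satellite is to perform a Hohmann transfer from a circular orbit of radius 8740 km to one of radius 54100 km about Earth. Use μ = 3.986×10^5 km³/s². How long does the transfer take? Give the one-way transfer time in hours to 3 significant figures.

t = 7.70 hours

Transfer-ellipse semi-major axis a_t = (r₁ + r₂)/2 = (8740 + 54100)/2 = 31420 km.
By Kepler's third law the transfer-orbit period is T = 2π√(a_t³/μ), so t = T/2 = 27710 s.
Converting: 27710 s ÷ 3600 s/hour = 7.70 hours.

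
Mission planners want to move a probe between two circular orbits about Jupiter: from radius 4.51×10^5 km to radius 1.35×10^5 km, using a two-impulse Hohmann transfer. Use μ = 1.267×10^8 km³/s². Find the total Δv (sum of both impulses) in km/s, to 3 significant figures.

Δv = 12.8 km/s

Transfer-ellipse semi-major axis a_t = (r₁ + r₂)/2 = (4.510×10^5 + 1.350×10^5)/2 = 2.930×10^5 km.
At r₁ the circular-orbit speed is v₁ = √(μ/r₁) = 16.761 km/s.
On the transfer ellipse at r₁, v² = μ(2/r − 1/a) gives v_a = √[μ(2/r₁ − 1/a_t)] = 11.377 km/s.
First burn Δv₁ = |v_a − v₁| = 5.384 km/s.
Circular speed at r₂: v₂ = √(μ/r₂) = 30.635 km/s.
Transfer-orbit speed at r₂: v_p = √[μ(2/r₂ − 1/a_t)] = 38.008 km/s.
Second burn Δv₂ = |v₂ − v_p| = 7.373 km/s.
Total Δv = Δv₁ + Δv₂ = 12.76 km/s.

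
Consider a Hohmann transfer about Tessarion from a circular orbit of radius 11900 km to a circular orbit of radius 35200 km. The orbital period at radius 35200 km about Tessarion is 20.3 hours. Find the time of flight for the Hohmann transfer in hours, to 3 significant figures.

t = 5.55 hours

From Kepler's third law T² = 4π²r³/μ at r = 35200 km, T = 20.3 hours = 20.3 × 3600 s = 73080 s: μ = 4π²r³/T² = 3.22397×10^5 km³/s².
The Hohmann ellipse has a_t = (r₁ + r₂)/2 = 23550 km.
Half the transfer-orbit period gives t = π√(a_t³/μ) = 19996 s.
Converting: 19996 s ÷ 3600 s/hour = 5.55 hours.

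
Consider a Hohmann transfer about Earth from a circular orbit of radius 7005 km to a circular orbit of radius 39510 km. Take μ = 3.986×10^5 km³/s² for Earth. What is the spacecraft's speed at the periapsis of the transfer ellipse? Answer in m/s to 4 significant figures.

v = 9832 m/s

Transfer-ellipse semi-major axis a_t = (r₁ + r₂)/2 = (7005 + 39510)/2 = 23257.5 km.
At periapsis, r = 7005 km.
From the vis-viva equation, v = √[μ(2/r − 1/a_t)] = 9.832 km/s.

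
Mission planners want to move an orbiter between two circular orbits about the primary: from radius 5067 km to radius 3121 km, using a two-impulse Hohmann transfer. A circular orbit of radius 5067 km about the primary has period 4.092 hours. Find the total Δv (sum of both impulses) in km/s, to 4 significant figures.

From Kepler's third law T² = 4π²r³/μ at r = 5067 km, T = 4.092 hours = 4.092 × 3600 s = 14731.2 s: μ = 4π²r³/T² = 23666.6 km³/s².
Transfer-ellipse semi-major axis a_t = (r₁ + r₂)/2 = (5067 + 3121)/2 = 4094 km.
Circular speed at r₁: v₁ = √(μ/r₁) = √(23666.6/5067) = 2.1612 km/s.
Transfer-orbit speed at r₁ (vis-viva equation): v_a = √[μ(2/r₁ − 1/a_t)] = 1.8870 km/s.
First burn Δv₁ = |v_a − v₁| = 0.2742 km/s.
Circular speed at r₂: v₂ = √(μ/r₂) = 2.7537 km/s.
Transfer-orbit speed at r₂: v_p = √[μ(2/r₂ − 1/a_t)] = 3.0635 km/s.
Second burn Δv₂ = |v₂ − v_p| = 0.3098 km/s.
Δv = Δv₁ + Δv₂ = 0.2742 + 0.3098 = 0.5840 km/s.

Δv = 0.5840 km/s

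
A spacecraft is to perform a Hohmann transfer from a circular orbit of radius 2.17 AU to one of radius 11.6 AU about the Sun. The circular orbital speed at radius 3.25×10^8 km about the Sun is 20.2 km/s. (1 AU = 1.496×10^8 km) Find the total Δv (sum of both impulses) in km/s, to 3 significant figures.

From the circular-orbit relation v² = μ/r at r = 3.25×10^8 km: μ = v²r = (20.2)² × 3.25×10^8 = 1.32613×10^11 km³/s².
In km: r₁ = 2.17 × 1.496×10^8 = 3.24632×10^8 km; r₂ = 11.6 × 1.496×10^8 = 1.73536×10^9 km.
Semi-major axis of the transfer orbit: a_t = (3.24632×10^8 + 1.73536×10^9)/2 = 1.029996×10^9 km.
Circular speed at r₁: v₁ = √(μ/r₁) = √(1.32613×10^11/3.24632×10^8) = 20.2114 km/s.
Transfer-orbit speed at r₁ (vis-viva equation): v_p = √[μ(2/r₁ − 1/a_t)] = 26.2346 km/s.
First burn Δv₁ = |v_p − v₁| = 6.023 km/s.
Circular speed at r₂: v₂ = √(μ/r₂) = 8.742 km/s.
Transfer-orbit speed at r₂: v_a = √[μ(2/r₂ − 1/a_t)] = 4.908 km/s.
Second burn Δv₂ = |v₂ − v_a| = 3.834 km/s.
Total Δv = Δv₁ + Δv₂ = 9.857 km/s.

Δv = 9.86 km/s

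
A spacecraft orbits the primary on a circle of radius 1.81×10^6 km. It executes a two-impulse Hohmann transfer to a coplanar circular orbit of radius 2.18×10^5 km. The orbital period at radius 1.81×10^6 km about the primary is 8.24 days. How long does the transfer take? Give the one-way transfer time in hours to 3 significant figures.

t = 41.5 hours

From Kepler's third law T² = 4π²r³/μ at r = 1.81×10^6 km, T = 8.24 days = 8.24 × 86400 s = 7.11936×10^5 s: μ = 4π²r³/T² = 4.61863×10^8 km³/s².
Transfer-ellipse semi-major axis a_t = (r₁ + r₂)/2 = (1.810×10^6 + 2.180×10^5)/2 = 1.014×10^6 km.
Transfer time t = π√(a_t³/μ) = π√((1.014×10^6)³ / 4.61863×10^8) = 1.493×10^5 s.
Converting: 1.493×10^5 s ÷ 3600 s/hour = 41.5 hours.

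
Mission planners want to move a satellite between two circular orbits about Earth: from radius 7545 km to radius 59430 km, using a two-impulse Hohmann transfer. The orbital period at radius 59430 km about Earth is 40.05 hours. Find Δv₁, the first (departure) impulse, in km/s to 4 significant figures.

From Kepler's third law T² = 4π²r³/μ at r = 59430 km, T = 40.05 hours = 40.05 × 3600 s = 1.4418×10^5 s: μ = 4π²r³/T² = 3.98627×10^5 km³/s².
Transfer-ellipse semi-major axis a_t = (r₁ + r₂)/2 = (7545 + 59430)/2 = 33487.5 km.
Circular speed at r = 7545 km: v_c = √(μ/r) = 7.269 km/s.
Vis-viva on the transfer ellipse at r = 7545 km gives v_t = √[μ(2/r − 1/a_t)] = 9.683 km/s.
Δv₁ = |v_t − v_c| = |9.683 − 7.269| = 2.414 km/s.

Δv₁ = 2.414 km/s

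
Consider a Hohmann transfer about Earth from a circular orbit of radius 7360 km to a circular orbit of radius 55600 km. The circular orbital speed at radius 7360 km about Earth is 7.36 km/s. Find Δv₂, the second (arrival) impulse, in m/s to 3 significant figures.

Δv₂ = 1380 m/s

From the circular-orbit relation v² = μ/r at r = 7360 km: μ = v²r = (7.36)² × 7360 = 3.98688×10^5 km³/s².
Semi-major axis of the transfer orbit: a_t = (7360 + 55600)/2 = 31480 km.
On the circular orbit at r = 55600 km, v_c = √(μ/r) = 2.678 km/s.
Vis-viva on the transfer ellipse at r = 55600 km gives v_t = √[μ(2/r − 1/a_t)] = 1.295 km/s.
Δv₂ = |v_t − v_c| = |1.295 − 2.678| = 1.383 km/s.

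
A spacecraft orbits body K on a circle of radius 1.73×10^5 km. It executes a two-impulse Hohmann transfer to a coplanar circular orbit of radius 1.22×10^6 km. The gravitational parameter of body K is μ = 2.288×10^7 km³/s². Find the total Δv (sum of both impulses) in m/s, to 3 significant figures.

Semi-major axis of the transfer orbit: a_t = (1.730×10^5 + 1.220×10^6)/2 = 6.965×10^5 km.
At r₁ the circular-orbit speed is v₁ = √(μ/r₁) = 11.50 km/s.
Transfer-orbit speed at r₁ (vis-viva): v_p = √[μ(2/r₁ − 1/a_t)] = 15.22 km/s.
First burn Δv₁ = |v_p − v₁| = 3.720 km/s.
Circular speed at r₂: v₂ = √(μ/r₂) = 4.3306 km/s.
Transfer-orbit speed at r₂: v_a = √[μ(2/r₂ − 1/a_t)] = 2.1583 km/s.
Second burn Δv₂ = |v₂ − v_a| = 2.172 km/s.
Δv = Δv₁ + Δv₂ = 3.720 + 2.172 = 5.892 km/s.

Δv = 5890 m/s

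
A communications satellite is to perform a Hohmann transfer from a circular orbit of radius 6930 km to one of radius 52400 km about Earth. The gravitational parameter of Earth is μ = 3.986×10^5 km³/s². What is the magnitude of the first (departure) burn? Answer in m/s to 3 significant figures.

The Hohmann ellipse has a_t = (r₁ + r₂)/2 = 29665 km.
Circular speed at r = 6930 km: v_c = √(μ/r) = 7.584 km/s.
Vis-viva on the transfer ellipse at r = 6930 km gives v_t = √[μ(2/r − 1/a_t)] = 10.08 km/s.
Δv₁ = |v_t − v_c| = |10.08 − 7.584| = 2.496 km/s.

Δv₁ = 2500 m/s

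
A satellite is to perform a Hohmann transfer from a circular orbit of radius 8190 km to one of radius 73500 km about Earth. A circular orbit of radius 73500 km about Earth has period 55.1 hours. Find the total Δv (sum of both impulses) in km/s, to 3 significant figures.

From Kepler's third law T² = 4π²r³/μ at r = 73500 km, T = 55.1 hours = 55.1 × 3600 s = 1.9836×10^5 s: μ = 4π²r³/T² = 3.98395×10^5 km³/s².
The Hohmann ellipse has a_t = (r₁ + r₂)/2 = 40845 km.
Circular speed at r₁: v₁ = √(μ/r₁) = √(3.98395×10^5/8190) = 6.975 km/s.
Transfer-orbit speed at r₁ (vis-viva equation): v_p = √[μ(2/r₁ − 1/a_t)] = 9.356 km/s.
First burn Δv₁ = |v_p − v₁| = 2.381 km/s.
At r₂, v₂ = √(μ/r₂) = 2.3282 km/s.
Transfer-orbit speed at r₂: v_a = √[μ(2/r₂ − 1/a_t)] = 1.0425 km/s.
Second burn Δv₂ = |v₂ − v_a| = 1.286 km/s.
Δv = Δv₁ + Δv₂ = 2.381 + 1.286 = 3.667 km/s.

Δv = 3.67 km/s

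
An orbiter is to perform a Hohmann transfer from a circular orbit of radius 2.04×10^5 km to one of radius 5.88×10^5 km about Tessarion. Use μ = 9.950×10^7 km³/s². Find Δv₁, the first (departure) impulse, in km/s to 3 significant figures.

Δv₁ = 4.83 km/s

The Hohmann ellipse has a_t = (r₁ + r₂)/2 = 3.960×10^5 km.
Circular speed at r = 2.040×10^5 km: v_c = √(μ/r) = 22.08495 km/s.
Transfer-orbit speed at the same r (vis-viva, a = a_t): v_t = √[μ(2/r − 1/a_t)] = 26.91148 km/s.
Δv₁ = |v_t − v_c| = |26.91148 − 22.08495| = 4.827 km/s.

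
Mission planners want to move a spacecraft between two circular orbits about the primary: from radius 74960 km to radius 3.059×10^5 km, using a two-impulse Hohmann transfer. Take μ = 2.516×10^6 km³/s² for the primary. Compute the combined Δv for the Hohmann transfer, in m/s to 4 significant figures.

Transfer-ellipse semi-major axis a_t = (r₁ + r₂)/2 = (74960 + 3.059×10^5)/2 = 1.9043×10^5 km.
Circular speed at r₁: v₁ = √(μ/r₁) = √(2.516×10^6/74960) = 5.7935 km/s.
Transfer-orbit speed at r₁ (vis-viva equation): v_p = √[μ(2/r₁ − 1/a_t)] = 7.3428 km/s.
First burn Δv₁ = |v_p − v₁| = 1.549 km/s.
At r₂, v₂ = √(μ/r₂) = 2.868 km/s.
Transfer-orbit speed at r₂: v_a = √[μ(2/r₂ − 1/a_t)] = 1.799 km/s.
Second burn Δv₂ = |v₂ − v_a| = 1.069 km/s.
Total Δv = Δv₁ + Δv₂ = 2.618 km/s.

Δv = 2618 m/s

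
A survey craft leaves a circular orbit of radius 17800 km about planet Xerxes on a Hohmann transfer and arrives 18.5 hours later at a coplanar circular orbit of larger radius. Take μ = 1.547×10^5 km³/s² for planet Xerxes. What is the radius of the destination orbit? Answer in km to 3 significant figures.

Transfer time t = 18.5 hours = 66600 s, and t = π√(a_t³/μ).
So a_t = (μ t²/π²)^(1/3) = (1.547×10^5 × (66600)² / π²)^(1/3) = 41119 km.
Since a_t = (r₁ + r₂)/2, r₂ = 2a_t − r₁ = 2×41119 − 17800 = 64438 km.

r₂ = 64400 km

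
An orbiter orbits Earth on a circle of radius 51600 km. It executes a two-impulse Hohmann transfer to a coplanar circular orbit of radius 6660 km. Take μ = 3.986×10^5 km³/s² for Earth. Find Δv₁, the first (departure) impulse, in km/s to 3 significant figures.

Transfer-ellipse semi-major axis a_t = (r₁ + r₂)/2 = (51600 + 6660)/2 = 29130 km.
On the circular orbit at r = 51600 km, v_c = √(μ/r) = 2.779 km/s.
Transfer-orbit speed at the same r (vis-viva, a = a_t): v_t = √[μ(2/r − 1/a_t)] = 1.329 km/s.
Δv₁ = |v_t − v_c| = |1.329 − 2.779| = 1.450 km/s.

Δv₁ = 1.45 km/s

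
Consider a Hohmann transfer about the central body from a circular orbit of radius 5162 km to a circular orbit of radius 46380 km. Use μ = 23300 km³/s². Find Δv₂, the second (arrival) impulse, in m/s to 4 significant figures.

Δv₂ = 391.6 m/s

The Hohmann ellipse has a_t = (r₁ + r₂)/2 = 25771 km.
Circular speed at r = 46380 km: v_c = √(μ/r) = 0.7088 km/s.
Vis-viva on the transfer ellipse at r = 46380 km gives v_t = √[μ(2/r − 1/a_t)] = 0.3172 km/s.
Δv₂ = |v_t − v_c| = |0.3172 − 0.7088| = 0.3916 km/s.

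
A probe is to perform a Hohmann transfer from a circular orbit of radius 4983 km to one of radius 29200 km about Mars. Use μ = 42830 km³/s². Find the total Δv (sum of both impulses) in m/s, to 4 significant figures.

Semi-major axis of the transfer orbit: a_t = (4983 + 29200)/2 = 17091.5 km.
At r₁ the circular-orbit speed is v₁ = √(μ/r₁) = 2.93176 km/s.
On the transfer ellipse at r₁, v² = μ(2/r − 1/a) gives v_p = √[μ(2/r₁ − 1/a_t)] = 3.83204 km/s.
First burn Δv₁ = |v_p − v₁| = 0.90028 km/s.
Circular speed at r₂: v₂ = √(μ/r₂) = 1.21111 km/s.
Transfer-orbit speed at r₂: v_a = √[μ(2/r₂ − 1/a_t)] = 0.653940 km/s.
Second burn Δv₂ = |v₂ − v_a| = 0.55717 km/s.
Total Δv = Δv₁ + Δv₂ = 1.457 km/s.

Δv = 1457 m/s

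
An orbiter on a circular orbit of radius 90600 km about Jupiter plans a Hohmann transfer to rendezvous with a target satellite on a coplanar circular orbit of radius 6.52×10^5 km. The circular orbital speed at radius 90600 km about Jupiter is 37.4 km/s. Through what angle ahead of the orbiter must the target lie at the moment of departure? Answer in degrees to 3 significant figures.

φ = 103°

From the circular-orbit relation v² = μ/r at r = 90600 km: μ = v²r = (37.4)² × 90600 = 1.26728×10^8 km³/s².
The Hohmann ellipse has a_t = (r₁ + r₂)/2 = 3.713×10^5 km.
The half-period of the transfer ellipse is t = π√(a_t³/μ) = 63140 s.
The target's mean motion on its circular orbit is ω₂ = √(μ/r₂³) = 2.1383×10^-5 rad/s.
Angle swept by the target during transfer: ω₂·t = 1.3501 rad = 77.36°.
The orbiter traverses 180° on the transfer ellipse, so the target must lead by 180° − 77.36° = 103°.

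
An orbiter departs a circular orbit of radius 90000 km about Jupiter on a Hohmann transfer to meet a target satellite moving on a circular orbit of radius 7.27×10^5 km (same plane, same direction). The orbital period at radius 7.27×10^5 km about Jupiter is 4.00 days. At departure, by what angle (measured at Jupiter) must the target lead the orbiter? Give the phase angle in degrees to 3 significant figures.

From Kepler's third law T² = 4π²r³/μ at r = 7.27×10^5 km, T = 4.00 days = 4.00 × 86400 s = 3.456×10^5 s: μ = 4π²r³/T² = 1.27003×10^8 km³/s².
Semi-major axis of the transfer orbit: a_t = (90000 + 7.270×10^5)/2 = 4.085×10^5 km.
The half-period of the transfer ellipse is t = π√(a_t³/μ) = 72783.0 s.
Target angular speed ω₂ = √(μ/r₂³) = 1.81805×10^-5 rad/s.
Angle swept by the target during transfer: ω₂·t = 1.32323 rad = 75.82°.
Arrival is 180° from departure on the ellipse, so φ = 180° − 75.82° = 104°.

φ = 104°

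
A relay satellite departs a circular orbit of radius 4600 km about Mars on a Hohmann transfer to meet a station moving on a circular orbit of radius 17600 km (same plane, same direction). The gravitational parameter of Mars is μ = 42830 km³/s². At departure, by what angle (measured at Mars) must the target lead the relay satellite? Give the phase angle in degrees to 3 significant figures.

Semi-major axis of the transfer orbit: a_t = (4600 + 17600)/2 = 11100 km.
Transfer time t = π√(a_t³/μ) = 17753 s.
Target angular speed ω₂ = √(μ/r₂³) = 8.8635×10^-5 rad/s.
Angle swept by the target during transfer: ω₂·t = 1.5735 rad = 90.155°.
The relay satellite traverses 180° on the transfer ellipse, so the target must lead by 180° − 90.155° = 89.8°.

φ = 89.8°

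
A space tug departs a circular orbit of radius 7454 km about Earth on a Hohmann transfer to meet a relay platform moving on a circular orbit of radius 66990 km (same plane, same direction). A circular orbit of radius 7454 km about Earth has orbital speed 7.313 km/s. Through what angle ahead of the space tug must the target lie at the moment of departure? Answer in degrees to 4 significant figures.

From the circular-orbit relation v² = μ/r at r = 7454 km: μ = v²r = (7.313)² × 7454 = 3.98640×10^5 km³/s².
Semi-major axis of the transfer orbit: a_t = (7454 + 66990)/2 = 37222 km.
Transfer time t = π√(a_t³/μ) = 35732.2 s.
The target's mean motion on its circular orbit is ω₂ = √(μ/r₂³) = 3.64146×10^-5 rad/s.
Angle swept by the target during transfer: ω₂·t = 1.30117 rad = 74.552°.
Arrival is 180° from departure on the ellipse, so φ = 180° − 74.552° = 105.4°.

φ = 105.4°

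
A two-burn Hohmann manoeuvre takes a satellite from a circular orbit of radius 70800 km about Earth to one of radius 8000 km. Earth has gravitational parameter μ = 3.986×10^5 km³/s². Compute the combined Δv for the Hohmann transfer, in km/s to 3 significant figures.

The Hohmann ellipse has a_t = (r₁ + r₂)/2 = 39400 km.
At r₁ the circular-orbit speed is v₁ = √(μ/r₁) = 2.3728 km/s.
Transfer-orbit speed at r₁ (vis-viva equation): v_a = √[μ(2/r₁ − 1/a_t)] = 1.0692 km/s.
First burn Δv₁ = |v_a − v₁| = 1.3036 km/s.
Circular speed at r₂: v₂ = √(μ/r₂) = 7.0587 km/s.
Transfer-orbit speed at r₂: v_p = √[μ(2/r₂ − 1/a_t)] = 9.4622 km/s.
Second burn Δv₂ = |v₂ − v_p| = 2.4035 km/s.
Total Δv = Δv₁ + Δv₂ = 3.707 km/s.

Δv = 3.71 km/s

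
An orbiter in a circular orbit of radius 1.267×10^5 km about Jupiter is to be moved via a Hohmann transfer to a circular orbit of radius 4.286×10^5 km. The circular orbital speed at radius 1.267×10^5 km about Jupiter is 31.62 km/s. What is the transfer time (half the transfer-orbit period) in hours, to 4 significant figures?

t = 11.34 hours

From the circular-orbit relation v² = μ/r at r = 1.267×10^5 km: μ = v²r = (31.62)² × 1.267×10^5 = 1.26678×10^8 km³/s².
Semi-major axis of the transfer orbit: a_t = (1.267×10^5 + 4.286×10^5)/2 = 2.7765×10^5 km.
Transfer time t = π√(a_t³/μ) = π√((2.7765×10^5)³ / 1.26678×10^8) = 40840 s.
Converting: 40840 s ÷ 3600 s/hour = 11.34 hours.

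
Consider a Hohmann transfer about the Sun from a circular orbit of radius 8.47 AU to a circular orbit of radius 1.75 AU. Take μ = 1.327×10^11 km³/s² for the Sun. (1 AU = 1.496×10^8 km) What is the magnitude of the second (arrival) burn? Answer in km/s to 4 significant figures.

In km: r₁ = 8.47 × 1.496×10^8 = 1.267112×10^9 km; r₂ = 1.75 × 1.496×10^8 = 2.618×10^8 km.
The Hohmann ellipse has a_t = (r₁ + r₂)/2 = 7.64456×10^8 km.
On the circular orbit at r = 2.618×10^8 km, v_c = √(μ/r) = 22.514 km/s.
Transfer-orbit speed at the same r (vis-viva, a = a_t): v_t = √[μ(2/r − 1/a_t)] = 28.986 km/s.
Δv₂ = |v_t − v_c| = |28.986 − 22.514| = 6.472 km/s.

Δv₂ = 6.472 km/s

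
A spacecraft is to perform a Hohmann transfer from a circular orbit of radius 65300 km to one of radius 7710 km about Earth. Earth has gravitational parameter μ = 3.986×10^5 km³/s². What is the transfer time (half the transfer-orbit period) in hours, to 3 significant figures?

t = 9.64 hours

The Hohmann ellipse has a_t = (r₁ + r₂)/2 = 36505 km.
Transfer time t = π√(a_t³/μ) = π√((36505)³ / 3.986×10^5) = 34710 s.
Converting: 34710 s ÷ 3600 s/hour = 9.64 hours.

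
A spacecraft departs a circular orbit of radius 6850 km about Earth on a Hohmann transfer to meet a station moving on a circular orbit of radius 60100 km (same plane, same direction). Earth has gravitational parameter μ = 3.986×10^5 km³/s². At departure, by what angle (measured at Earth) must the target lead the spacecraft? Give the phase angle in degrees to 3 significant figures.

Transfer-ellipse semi-major axis a_t = (r₁ + r₂)/2 = (6850 + 60100)/2 = 33475 km.
Transfer time t = π√(a_t³/μ) = 30476 s.
The target's mean motion on its circular orbit is ω₂ = √(μ/r₂³) = 4.2851×10^-5 rad/s.
Angle swept by the target during transfer: ω₂·t = 1.3059 rad = 74.82°.
The spacecraft traverses 180° on the transfer ellipse, so the target must lead by 180° − 74.82° = 105°.

φ = 105°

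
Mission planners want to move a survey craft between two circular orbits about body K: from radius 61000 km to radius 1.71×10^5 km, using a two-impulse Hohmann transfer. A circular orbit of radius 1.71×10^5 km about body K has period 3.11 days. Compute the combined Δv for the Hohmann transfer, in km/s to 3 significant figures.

Δv = 2.53 km/s

From Kepler's third law T² = 4π²r³/μ at r = 1.71×10^5 km, T = 3.11 days = 3.11 × 86400 s = 2.68704×10^5 s: μ = 4π²r³/T² = 2.73401×10^6 km³/s².
Semi-major axis of the transfer orbit: a_t = (61000 + 1.710×10^5)/2 = 1.160×10^5 km.
At r₁ the circular-orbit speed is v₁ = √(μ/r₁) = 6.6948 km/s.
Transfer-orbit speed at r₁ (vis-viva): v_p = √[μ(2/r₁ − 1/a_t)] = 8.1284 km/s.
First burn Δv₁ = |v_p − v₁| = 1.434 km/s.
At r₂, v₂ = √(μ/r₂) = 3.999 km/s.
Transfer-orbit speed at r₂: v_a = √[μ(2/r₂ − 1/a_t)] = 2.900 km/s.
Second burn Δv₂ = |v₂ − v_a| = 1.099 km/s.
Δv = Δv₁ + Δv₂ = 1.434 + 1.099 = 2.533 km/s.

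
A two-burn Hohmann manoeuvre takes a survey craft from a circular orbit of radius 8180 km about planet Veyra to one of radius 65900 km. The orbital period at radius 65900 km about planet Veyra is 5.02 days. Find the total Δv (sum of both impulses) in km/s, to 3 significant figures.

From Kepler's third law T² = 4π²r³/μ at r = 65900 km, T = 5.02 days = 5.02 × 86400 s = 4.33728×10^5 s: μ = 4π²r³/T² = 60059.4 km³/s².
The Hohmann ellipse has a_t = (r₁ + r₂)/2 = 37040 km.
At r₁ the circular-orbit speed is v₁ = √(μ/r₁) = 2.7097 km/s.
Transfer-orbit speed at r₁ (vis-viva): v_p = √[μ(2/r₁ − 1/a_t)] = 3.6143 km/s.
First burn Δv₁ = |v_p − v₁| = 0.9046 km/s.
Circular speed at r₂: v₂ = √(μ/r₂) = 0.95466 km/s.
Transfer-orbit speed at r₂: v_a = √[μ(2/r₂ − 1/a_t)] = 0.44863 km/s.
Second burn Δv₂ = |v₂ − v_a| = 0.5060 km/s.
Total Δv = Δv₁ + Δv₂ = 1.411 km/s.

Δv = 1.41 km/s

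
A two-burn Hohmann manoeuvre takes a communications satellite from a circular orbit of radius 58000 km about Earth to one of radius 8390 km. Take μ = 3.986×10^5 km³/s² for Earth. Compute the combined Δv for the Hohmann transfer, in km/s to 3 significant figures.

Δv = 3.52 km/s

Semi-major axis of the transfer orbit: a_t = (58000 + 8390)/2 = 33195 km.
Circular speed at r₁: v₁ = √(μ/r₁) = √(3.986×10^5/58000) = 2.622 km/s.
Transfer-orbit speed at r₁ (vis-viva): v_a = √[μ(2/r₁ − 1/a_t)] = 1.318 km/s.
First burn Δv₁ = |v_a − v₁| = 1.304 km/s.
Circular speed at r₂: v₂ = √(μ/r₂) = 6.893 km/s.
Transfer-orbit speed at r₂: v_p = √[μ(2/r₂ − 1/a_t)] = 9.111 km/s.
Second burn Δv₂ = |v₂ − v_p| = 2.218 km/s.
Δv = Δv₁ + Δv₂ = 1.304 + 2.218 = 3.522 km/s.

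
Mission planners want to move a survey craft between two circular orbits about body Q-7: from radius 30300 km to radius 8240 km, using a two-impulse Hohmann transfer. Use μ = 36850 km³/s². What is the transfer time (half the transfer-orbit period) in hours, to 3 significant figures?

Transfer-ellipse semi-major axis a_t = (r₁ + r₂)/2 = (30300 + 8240)/2 = 19270 km.
Transfer time t = π√(a_t³/μ) = π√((19270)³ / 36850) = 43780 s.
Converting: 43780 s ÷ 3600 s/hour = 12.2 hours.

t = 12.2 hours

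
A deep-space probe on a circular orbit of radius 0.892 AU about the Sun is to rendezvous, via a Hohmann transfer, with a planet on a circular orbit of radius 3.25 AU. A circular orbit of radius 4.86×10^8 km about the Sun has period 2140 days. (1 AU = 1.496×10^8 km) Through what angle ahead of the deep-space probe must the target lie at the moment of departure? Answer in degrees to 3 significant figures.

φ = 88.4°

From Kepler's third law T² = 4π²r³/μ at r = 4.86×10^8 km, T = 2140 days = 2140 × 86400 s = 1.84896×10^8 s: μ = 4π²r³/T² = 1.32560×10^11 km³/s².
In km: r₁ = 0.892 × 1.496×10^8 = 1.334432×10^8 km; r₂ = 3.25 × 1.496×10^8 = 4.862×10^8 km.
Semi-major axis of the transfer orbit: a_t = (1.334432×10^8 + 4.862×10^8)/2 = 3.098216×10^8 km.
Transfer time t = π√(a_t³/μ) = 4.706×10^7 s.
Target angular speed ω₂ = √(μ/r₂³) = 3.396×10^-8 rad/s.
Angle swept by the target during transfer: ω₂·t = 1.598 rad = 91.56°.
Arrival is 180° from departure on the ellipse, so φ = 180° − 91.56° = 88.4°.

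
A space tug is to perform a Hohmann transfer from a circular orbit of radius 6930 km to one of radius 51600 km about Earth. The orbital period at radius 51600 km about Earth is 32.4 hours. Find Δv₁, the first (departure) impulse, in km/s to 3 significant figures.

From Kepler's third law T² = 4π²r³/μ at r = 51600 km, T = 32.4 hours = 32.4 × 3600 s = 1.1664×10^5 s: μ = 4π²r³/T² = 3.98670×10^5 km³/s².
The Hohmann ellipse has a_t = (r₁ + r₂)/2 = 29265 km.
On the circular orbit at r = 6930 km, v_c = √(μ/r) = 7.58473 km/s.
Vis-viva on the transfer ellipse at r = 6930 km gives v_t = √[μ(2/r − 1/a_t)] = 10.0714 km/s.
Δv₁ = |v_t − v_c| = |10.0714 − 7.58473| = 2.487 km/s.

Δv₁ = 2.49 km/s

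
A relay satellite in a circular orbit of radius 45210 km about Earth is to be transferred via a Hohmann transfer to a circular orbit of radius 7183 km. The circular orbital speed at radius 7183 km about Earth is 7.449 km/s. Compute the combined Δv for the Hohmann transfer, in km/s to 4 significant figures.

Δv = 3.751 km/s

From the circular-orbit relation v² = μ/r at r = 7183 km: μ = v²r = (7.449)² × 7183 = 3.98567×10^5 km³/s².
Semi-major axis of the transfer orbit: a_t = (45210 + 7183)/2 = 26196.5 km.
Circular speed at r₁: v₁ = √(μ/r₁) = √(3.98567×10^5/45210) = 2.969 km/s.
On the transfer ellipse at r₁, vis-viva equation gives v_a = √[μ(2/r₁ − 1/a_t)] = 1.555 km/s.
First burn Δv₁ = |v_a − v₁| = 1.414 km/s.
Circular speed at r₂: v₂ = √(μ/r₂) = 7.449 km/s.
Transfer-orbit speed at r₂: v_p = √[μ(2/r₂ − 1/a_t)] = 9.786 km/s.
Second burn Δv₂ = |v₂ − v_p| = 2.337 km/s.
Δv = Δv₁ + Δv₂ = 1.414 + 2.337 = 3.751 km/s.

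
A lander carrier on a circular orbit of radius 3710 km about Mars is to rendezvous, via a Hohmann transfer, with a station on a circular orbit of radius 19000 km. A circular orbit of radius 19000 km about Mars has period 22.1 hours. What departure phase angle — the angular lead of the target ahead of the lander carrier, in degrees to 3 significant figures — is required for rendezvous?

From Kepler's third law T² = 4π²r³/μ at r = 19000 km, T = 22.1 hours = 22.1 × 3600 s = 79560 s: μ = 4π²r³/T² = 42779.0 km³/s².
Transfer-ellipse semi-major axis a_t = (r₁ + r₂)/2 = (3710 + 19000)/2 = 11355 km.
The half-period of the transfer ellipse is t = π√(a_t³/μ) = 18378.7 s.
Target angular speed ω₂ = √(μ/r₂³) = 7.89742×10^-5 rad/s.
Angle swept by the target during transfer: ω₂·t = 1.4514 rad = 83.16°.
Arrival is 180° from departure on the ellipse, so φ = 180° − 83.16° = 96.8°.

φ = 96.8°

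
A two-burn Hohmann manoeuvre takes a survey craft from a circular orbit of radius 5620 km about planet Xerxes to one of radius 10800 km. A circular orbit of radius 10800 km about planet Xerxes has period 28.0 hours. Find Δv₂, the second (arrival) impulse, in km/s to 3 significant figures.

Δv₂ = 0.116 km/s

From Kepler's third law T² = 4π²r³/μ at r = 10800 km, T = 28.0 hours = 28.0 × 3600 s = 1.008×10^5 s: μ = 4π²r³/T² = 4894.52 km³/s².
Transfer-ellipse semi-major axis a_t = (r₁ + r₂)/2 = (5620 + 10800)/2 = 8210 km.
Circular speed at r = 10800 km: v_c = √(μ/r) = 0.6732 km/s.
Transfer-orbit speed at the same r (vis-viva, a = a_t): v_t = √[μ(2/r − 1/a_t)] = 0.5570 km/s.
Δv₂ = |v_t − v_c| = |0.5570 − 0.6732| = 0.1162 km/s.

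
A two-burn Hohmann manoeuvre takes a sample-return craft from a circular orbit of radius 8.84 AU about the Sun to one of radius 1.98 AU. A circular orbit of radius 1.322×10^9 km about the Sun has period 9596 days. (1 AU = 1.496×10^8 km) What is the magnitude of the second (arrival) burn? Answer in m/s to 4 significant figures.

Δv₂ = 5890 m/s

From Kepler's third law T² = 4π²r³/μ at r = 1.322×10^9 km, T = 9596 days = 9596 × 86400 s = 8.290944×10^8 s: μ = 4π²r³/T² = 1.32692×10^11 km³/s².
In km: r₁ = 8.84 × 1.496×10^8 = 1.322464×10^9 km; r₂ = 1.98 × 1.496×10^8 = 2.96208×10^8 km.
The Hohmann ellipse has a_t = (r₁ + r₂)/2 = 8.09336×10^8 km.
On the circular orbit at r = 2.96208×10^8 km, v_c = √(μ/r) = 21.17 km/s.
Vis-viva on the transfer ellipse at r = 2.96208×10^8 km gives v_t = √[μ(2/r − 1/a_t)] = 27.06 km/s.
Δv₂ = |v_t − v_c| = |27.06 − 21.17| = 5.890 km/s.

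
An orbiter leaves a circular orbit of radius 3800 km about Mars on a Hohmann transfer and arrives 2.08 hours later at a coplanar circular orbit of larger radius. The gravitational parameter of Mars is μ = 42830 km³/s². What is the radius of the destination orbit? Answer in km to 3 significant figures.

Transfer time t = 2.08 hours = 7488 s, and t = π√(a_t³/μ).
So a_t = (μ t²/π²)^(1/3) = (42830 × (7488)² / π²)^(1/3) = 6243.0 km.
Since a_t = (r₁ + r₂)/2, r₂ = 2a_t − r₁ = 2×6243.0 − 3800 = 8686 km.

r₂ = 8690 km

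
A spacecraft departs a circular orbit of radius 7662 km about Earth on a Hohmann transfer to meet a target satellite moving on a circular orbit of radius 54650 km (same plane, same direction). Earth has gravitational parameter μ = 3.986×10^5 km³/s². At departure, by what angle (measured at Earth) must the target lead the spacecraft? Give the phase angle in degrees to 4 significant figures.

The Hohmann ellipse has a_t = (r₁ + r₂)/2 = 31156 km.
Transfer time t = π√(a_t³/μ) = 27365 s.
Target angular speed ω₂ = √(μ/r₂³) = 4.9418×10^-5 rad/s.
Angle swept by the target during transfer: ω₂·t = 1.3523 rad = 77.48°.
Arrival is 180° from departure on the ellipse, so φ = 180° − 77.48° = 102.5°.

φ = 102.5°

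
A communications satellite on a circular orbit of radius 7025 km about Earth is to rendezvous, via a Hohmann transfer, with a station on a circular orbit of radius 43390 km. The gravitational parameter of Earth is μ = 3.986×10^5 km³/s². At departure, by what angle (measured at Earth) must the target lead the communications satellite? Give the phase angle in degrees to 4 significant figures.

Semi-major axis of the transfer orbit: a_t = (7025 + 43390)/2 = 25207.5 km.
Transfer time t = π√(a_t³/μ) = 19910 s.
Target angular speed ω₂ = √(μ/r₂³) = 6.985×10^-5 rad/s.
Angle swept by the target during transfer: ω₂·t = 1.391 rad = 79.70°.
Arrival is 180° from departure on the ellipse, so φ = 180° − 79.70° = 100.3°.

φ = 100.3°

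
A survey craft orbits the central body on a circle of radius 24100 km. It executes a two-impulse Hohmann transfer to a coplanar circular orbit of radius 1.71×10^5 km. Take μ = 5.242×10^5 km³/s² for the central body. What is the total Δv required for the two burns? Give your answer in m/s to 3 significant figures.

Transfer-ellipse semi-major axis a_t = (r₁ + r₂)/2 = (24100 + 1.710×10^5)/2 = 97550 km.
At r₁ the circular-orbit speed is v₁ = √(μ/r₁) = 4.664 km/s.
On the transfer ellipse at r₁, v² = μ(2/r − 1/a) gives v_p = √[μ(2/r₁ − 1/a_t)] = 6.175 km/s.
First burn Δv₁ = |v_p − v₁| = 1.511 km/s.
Circular speed at r₂: v₂ = √(μ/r₂) = 1.75086 km/s.
Transfer-orbit speed at r₂: v_a = √[μ(2/r₂ − 1/a_t)] = 0.870253 km/s.
Second burn Δv₂ = |v₂ − v_a| = 0.8806 km/s.
Δv = Δv₁ + Δv₂ = 1.511 + 0.8806 = 2.392 km/s.

Δv = 2390 m/s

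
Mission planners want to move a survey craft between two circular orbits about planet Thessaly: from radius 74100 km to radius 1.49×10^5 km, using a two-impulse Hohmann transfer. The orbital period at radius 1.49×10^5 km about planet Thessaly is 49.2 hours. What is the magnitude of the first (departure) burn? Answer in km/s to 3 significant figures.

Δv₁ = 1.17 km/s

From Kepler's third law T² = 4π²r³/μ at r = 1.49×10^5 km, T = 49.2 hours = 49.2 × 3600 s = 1.7712×10^5 s: μ = 4π²r³/T² = 4.16278×10^6 km³/s².
Semi-major axis of the transfer orbit: a_t = (74100 + 1.490×10^5)/2 = 1.1155×10^5 km.
Circular speed at r = 74100 km: v_c = √(μ/r) = 7.495 km/s.
Vis-viva on the transfer ellipse at r = 74100 km gives v_t = √[μ(2/r − 1/a_t)] = 8.662 km/s.
Δv₁ = |v_t − v_c| = |8.662 − 7.495| = 1.167 km/s.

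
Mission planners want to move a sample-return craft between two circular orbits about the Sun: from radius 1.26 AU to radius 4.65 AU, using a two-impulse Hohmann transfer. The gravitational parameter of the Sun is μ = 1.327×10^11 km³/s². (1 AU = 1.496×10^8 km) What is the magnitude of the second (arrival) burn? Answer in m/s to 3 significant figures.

Δv₂ = 4790 m/s

In km: r₁ = 1.26 × 1.496×10^8 = 1.88496×10^8 km; r₂ = 4.65 × 1.496×10^8 = 6.9564×10^8 km.
The Hohmann ellipse has a_t = (r₁ + r₂)/2 = 4.42068×10^8 km.
On the circular orbit at r = 6.9564×10^8 km, v_c = √(μ/r) = 13.812 km/s.
Vis-viva on the transfer ellipse at r = 6.9564×10^8 km gives v_t = √[μ(2/r − 1/a_t)] = 9.0188 km/s.
Δv₂ = |v_t − v_c| = |9.0188 − 13.812| = 4.793 km/s.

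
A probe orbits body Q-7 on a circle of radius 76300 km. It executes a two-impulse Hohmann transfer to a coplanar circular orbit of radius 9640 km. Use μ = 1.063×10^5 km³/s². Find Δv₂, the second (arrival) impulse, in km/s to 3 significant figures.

Δv₂ = 1.10 km/s

The Hohmann ellipse has a_t = (r₁ + r₂)/2 = 42970 km.
On the circular orbit at r = 9640 km, v_c = √(μ/r) = 3.321 km/s.
Transfer-orbit speed at the same r (vis-viva, a = a_t): v_t = √[μ(2/r − 1/a_t)] = 4.425 km/s.
Δv₂ = |v_t − v_c| = |4.425 − 3.321| = 1.104 km/s.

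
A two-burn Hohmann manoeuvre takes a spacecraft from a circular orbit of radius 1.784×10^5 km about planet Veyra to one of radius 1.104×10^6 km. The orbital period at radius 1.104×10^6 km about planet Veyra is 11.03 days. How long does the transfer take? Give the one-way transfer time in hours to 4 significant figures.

t = 58.59 hours

From Kepler's third law T² = 4π²r³/μ at r = 1.104×10^6 km, T = 11.03 days = 11.03 × 86400 s = 9.52992×10^5 s: μ = 4π²r³/T² = 5.84909×10^7 km³/s².
Semi-major axis of the transfer orbit: a_t = (1.784×10^5 + 1.104×10^6)/2 = 6.412×10^5 km.
Transfer time t = π√(a_t³/μ) = π√((6.412×10^5)³ / 5.84909×10^7) = 2.1091×10^5 s.
Converting: 2.1091×10^5 s ÷ 3600 s/hour = 58.59 hours.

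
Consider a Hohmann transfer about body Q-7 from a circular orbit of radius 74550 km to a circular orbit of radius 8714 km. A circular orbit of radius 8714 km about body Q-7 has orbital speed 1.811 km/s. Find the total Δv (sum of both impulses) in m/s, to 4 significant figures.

From the circular-orbit relation v² = μ/r at r = 8714 km: μ = v²r = (1.811)² × 8714 = 28579.5 km³/s².
Semi-major axis of the transfer orbit: a_t = (74550 + 8714)/2 = 41632 km.
Circular speed at r₁: v₁ = √(μ/r₁) = √(28579.5/74550) = 0.6192 km/s.
On the transfer ellipse at r₁, v² = μ(2/r − 1/a) gives v_a = √[μ(2/r₁ − 1/a_t)] = 0.2833 km/s.
First burn Δv₁ = |v_a − v₁| = 0.3359 km/s.
At r₂, v₂ = √(μ/r₂) = 1.8110 km/s.
Transfer-orbit speed at r₂: v_p = √[μ(2/r₂ − 1/a_t)] = 2.4234 km/s.
Second burn Δv₂ = |v₂ − v_p| = 0.6124 km/s.
Δv = Δv₁ + Δv₂ = 0.3359 + 0.6124 = 0.9483 km/s.

Δv = 948.3 m/s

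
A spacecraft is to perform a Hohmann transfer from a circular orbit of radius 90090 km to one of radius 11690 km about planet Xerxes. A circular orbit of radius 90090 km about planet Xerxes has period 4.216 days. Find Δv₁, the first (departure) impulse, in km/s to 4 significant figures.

Δv₁ = 0.8092 km/s

From Kepler's third law T² = 4π²r³/μ at r = 90090 km, T = 4.216 days = 4.216 × 86400 s = 3.642624×10^5 s: μ = 4π²r³/T² = 2.17551×10^5 km³/s².
Transfer-ellipse semi-major axis a_t = (r₁ + r₂)/2 = (90090 + 11690)/2 = 50890 km.
Circular speed at r = 90090 km: v_c = √(μ/r) = 1.554 km/s.
Vis-viva on the transfer ellipse at r = 90090 km gives v_t = √[μ(2/r − 1/a_t)] = 0.7448 km/s.
Δv₁ = |v_t − v_c| = |0.7448 − 1.554| = 0.8092 km/s.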